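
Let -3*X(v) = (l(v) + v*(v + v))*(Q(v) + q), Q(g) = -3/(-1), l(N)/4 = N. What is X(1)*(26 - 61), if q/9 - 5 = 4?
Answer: 5880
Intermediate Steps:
q = 81 (q = 45 + 9*4 = 45 + 36 = 81)
l(N) = 4*N
Q(g) = 3 (Q(g) = -3*(-1) = 3)
X(v) = -112*v - 56*v² (X(v) = -(4*v + v*(v + v))*(3 + 81)/3 = -(4*v + v*(2*v))*84/3 = -(4*v + 2*v²)*84/3 = -(2*v² + 4*v)*84/3 = -(168*v² + 336*v)/3 = -112*v - 56*v²)
X(1)*(26 - 61) = (56*1*(-2 - 1*1))*(26 - 61) = (56*1*(-2 - 1))*(-35) = (56*1*(-3))*(-35) = -168*(-35) = 5880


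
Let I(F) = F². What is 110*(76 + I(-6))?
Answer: 12320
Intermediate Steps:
110*(76 + I(-6)) = 110*(76 + (-6)²) = 110*(76 + 36) = 110*112 = 12320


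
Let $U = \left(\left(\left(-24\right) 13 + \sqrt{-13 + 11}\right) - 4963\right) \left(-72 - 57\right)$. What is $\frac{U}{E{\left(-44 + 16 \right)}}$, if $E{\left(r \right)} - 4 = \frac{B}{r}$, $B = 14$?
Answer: $\frac{1360950}{7} - \frac{258 i \sqrt{2}}{7} \approx 1.9442 \cdot 10^{5} - 52.124 i$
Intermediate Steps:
$E{\left(r \right)} = 4 + \frac{14}{r}$
$U = 680475 - 129 i \sqrt{2}$ ($U = \left(\left(-312 + \sqrt{-2}\right) - 4963\right) \left(-129\right) = \left(\left(-312 + i \sqrt{2}\right) - 4963\right) \left(-129\right) = \left(-5275 + i \sqrt{2}\right) \left(-129\right) = 680475 - 129 i \sqrt{2} \approx 6.8048 \cdot 10^{5} - 182.43 i$)
$\frac{U}{E{\left(-44 + 16 \right)}} = \frac{680475 - 129 i \sqrt{2}}{4 + \frac{14}{-44 + 16}} = \frac{680475 - 129 i \sqrt{2}}{4 + \frac{14}{-28}} = \frac{680475 - 129 i \sqrt{2}}{4 + 14 \left(- \frac{1}{28}\right)} = \frac{680475 - 129 i \sqrt{2}}{4 - \frac{1}{2}} = \frac{680475 - 129 i \sqrt{2}}{\frac{7}{2}} = \left(680475 - 129 i \sqrt{2}\right) \frac{2}{7} = \frac{1360950}{7} - \frac{258 i \sqrt{2}}{7}$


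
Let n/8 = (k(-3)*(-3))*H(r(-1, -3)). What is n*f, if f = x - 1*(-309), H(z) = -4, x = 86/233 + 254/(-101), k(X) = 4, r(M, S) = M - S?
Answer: 2772941184/23533 ≈ 1.1783e+5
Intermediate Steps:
x = -50496/23533 (x = 86*(1/233) + 254*(-1/101) = 86/233 - 254/101 = -50496/23533 ≈ -2.1458)
n = 384 (n = 8*((4*(-3))*(-4)) = 8*(-12*(-4)) = 8*48 = 384)
f = 7221201/23533 (f = -50496/23533 - 1*(-309) = -50496/23533 + 309 = 7221201/23533 ≈ 306.85)
n*f = 384*(7221201/23533) = 2772941184/23533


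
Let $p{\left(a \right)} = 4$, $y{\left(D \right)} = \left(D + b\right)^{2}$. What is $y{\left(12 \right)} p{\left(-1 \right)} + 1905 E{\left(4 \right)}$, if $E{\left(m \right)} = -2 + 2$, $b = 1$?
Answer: $676$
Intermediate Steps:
$y{\left(D \right)} = \left(1 + D\right)^{2}$ ($y{\left(D \right)} = \left(D + 1\right)^{2} = \left(1 + D\right)^{2}$)
$E{\left(m \right)} = 0$
$y{\left(12 \right)} p{\left(-1 \right)} + 1905 E{\left(4 \right)} = \left(1 + 12\right)^{2} \cdot 4 + 1905 \cdot 0 = 13^{2} \cdot 4 + 0 = 169 \cdot 4 + 0 = 676 + 0 = 676$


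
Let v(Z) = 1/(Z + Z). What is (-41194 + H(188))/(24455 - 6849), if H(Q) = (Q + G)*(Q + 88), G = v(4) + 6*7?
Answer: 44641/35212 ≈ 1.2678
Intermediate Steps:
v(Z) = 1/(2*Z)
G = 337/8 (G = (½)/4 + 6*7 = (½)*(¼) + 42 = ⅛ + 42 = 337/8 ≈ 42.125)
H(Q) = (88 + Q)*(337/8 + Q) (H(Q) = (Q + 337/8)*(Q + 88) = (337/8 + Q)*(88 + Q) = (88 + Q)*(337/8 + Q))
(-41194 + H(188))/(24455 - 6849) = (-41194 + (3707 + 188² + (1041/8)*188))/(24455 - 6849) = (-41194 + (3707 + 35344 + 48927/2))/17606 = (-41194 + 127029/2)*(1/17606) = (44641/2)*(1/17606) = 44641/35212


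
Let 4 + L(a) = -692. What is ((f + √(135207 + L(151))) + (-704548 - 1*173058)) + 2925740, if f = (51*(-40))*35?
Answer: 1976734 + √134511 ≈ 1.9771e+6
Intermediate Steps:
f = -71400 (f = -2040*35 = -71400)
L(a) = -696 (L(a) = -4 - 692 = -696)
((f + √(135207 + L(151))) + (-704548 - 1*173058)) + 2925740 = ((-71400 + √(135207 - 696)) + (-704548 - 1*173058)) + 2925740 = ((-71400 + √134511) + (-704548 - 173058)) + 2925740 = ((-71400 + √134511) - 877606) + 2925740 = (-949006 + √134511) + 2925740 = 1976734 + √134511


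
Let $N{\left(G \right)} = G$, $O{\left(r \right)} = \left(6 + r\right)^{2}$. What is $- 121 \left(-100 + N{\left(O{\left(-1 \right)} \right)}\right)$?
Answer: $9075$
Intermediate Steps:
$- 121 \left(-100 + N{\left(O{\left(-1 \right)} \right)}\right) = - 121 \left(-100 + \left(6 - 1\right)^{2}\right) = - 121 \left(-100 + 5^{2}\right) = - 121 \left(-100 + 25\right) = \left(-121\right) \left(-75\right) = 9075$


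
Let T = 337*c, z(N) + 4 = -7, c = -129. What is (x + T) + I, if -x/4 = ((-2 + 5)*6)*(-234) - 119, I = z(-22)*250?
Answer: -28899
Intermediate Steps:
z(N) = -11 (z(N) = -4 - 7 = -11)
T = -43473 (T = 337*(-129) = -43473)
I = -2750 (I = -11*250 = -2750)
x = 17324 (x = -4*(((-2 + 5)*6)*(-234) - 119) = -4*((3*6)*(-234) - 119) = -4*(18*(-234) - 119) = -4*(-4212 - 119) = -4*(-4331) = 17324)
(x + T) + I = (17324 - 43473) - 2750 = -26149 - 2750 = -28899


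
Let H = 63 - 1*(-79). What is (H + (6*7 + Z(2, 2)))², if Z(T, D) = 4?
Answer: 35344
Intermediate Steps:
H = 142 (H = 63 + 79 = 142)
(H + (6*7 + Z(2, 2)))² = (142 + (6*7 + 4))² = (142 + (42 + 4))² = (142 + 46)² = 188² = 35344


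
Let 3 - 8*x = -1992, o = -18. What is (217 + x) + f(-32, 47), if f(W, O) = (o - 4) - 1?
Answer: 3547/8 ≈ 443.38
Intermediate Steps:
x = 1995/8 (x = 3/8 - 1/8*(-1992) = 3/8 + 249 = 1995/8 ≈ 249.38)
f(W, O) = -23 (f(W, O) = (-18 - 4) - 1 = -22 - 1 = -23)
(217 + x) + f(-32, 47) = (217 + 1995/8) - 23 = 3731/8 - 23 = 3547/8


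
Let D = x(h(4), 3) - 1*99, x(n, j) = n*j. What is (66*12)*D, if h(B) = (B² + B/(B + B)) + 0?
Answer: -39204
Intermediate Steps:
h(B) = ½ + B² (h(B) = (B² + B/((2*B))) + 0 = (B² + (1/(2*B))*B) + 0 = (B² + ½) + 0 = (½ + B²) + 0 = ½ + B²)
x(n, j) = j*n
D = -99/2 (D = 3*(½ + 4²) - 1*99 = 3*(½ + 16) - 99 = 3*(33/2) - 99 = 99/2 - 99 = -99/2 ≈ -49.500)
(66*12)*D = (66*12)*(-99/2) = 792*(-99/2) = -39204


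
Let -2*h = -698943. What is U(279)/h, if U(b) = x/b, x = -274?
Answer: -548/195005097 ≈ -2.8102e-6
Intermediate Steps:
h = 698943/2 (h = -½*(-698943) = 698943/2 ≈ 3.4947e+5)
U(b) = -274/b
U(279)/h = (-274/279)/(698943/2) = -274*1/279*(2/698943) = -274/279*2/698943 = -548/195005097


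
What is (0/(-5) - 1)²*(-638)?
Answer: -638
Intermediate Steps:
(0/(-5) - 1)²*(-638) = (0*(-⅕) - 1)²*(-638) = (0 - 1)²*(-638) = (-1)²*(-638) = 1*(-638) = -638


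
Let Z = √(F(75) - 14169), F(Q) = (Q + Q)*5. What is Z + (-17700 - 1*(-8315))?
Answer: -9385 + 3*I*√1491 ≈ -9385.0 + 115.84*I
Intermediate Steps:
F(Q) = 10*Q (F(Q) = (2*Q)*5 = 10*Q)
Z = 3*I*√1491 (Z = √(10*75 - 14169) = √(750 - 14169) = √(-13419) = 3*I*√1491 ≈ 115.84*I)
Z + (-17700 - 1*(-8315)) = 3*I*√1491 + (-17700 - 1*(-8315)) = 3*I*√1491 + (-17700 + 8315) = 3*I*√1491 - 9385 = -9385 + 3*I*√1491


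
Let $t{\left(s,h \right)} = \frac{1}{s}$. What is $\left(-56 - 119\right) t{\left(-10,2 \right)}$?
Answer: $\frac{35}{2} \approx 17.5$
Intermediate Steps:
$\left(-56 - 119\right) t{\left(-10,2 \right)} = \frac{-56 - 119}{-10} = \left(-175\right) \left(- \frac{1}{10}\right) = \frac{35}{2}$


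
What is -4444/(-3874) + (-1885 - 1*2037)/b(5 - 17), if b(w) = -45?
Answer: 7696904/87165 ≈ 88.303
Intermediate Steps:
-4444/(-3874) + (-1885 - 1*2037)/b(5 - 17) = -4444/(-3874) + (-1885 - 1*2037)/(-45) = -4444*(-1/3874) + (-1885 - 2037)*(-1/45) = 2222/1937 - 3922*(-1/45) = 2222/1937 + 3922/45 = 7696904/87165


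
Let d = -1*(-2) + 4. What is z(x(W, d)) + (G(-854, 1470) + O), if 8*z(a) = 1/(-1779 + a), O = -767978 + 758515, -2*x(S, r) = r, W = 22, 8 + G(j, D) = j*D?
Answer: -18031715857/14256 ≈ -1.2649e+6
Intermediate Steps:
G(j, D) = -8 + D*j (G(j, D) = -8 + j*D = -8 + D*j)
d = 6 (d = 2 + 4 = 6)
x(S, r) = -r/2
O = -9463
z(a) = 1/(8*(-1779 + a))
z(x(W, d)) + (G(-854, 1470) + O) = 1/(8*(-1779 - ½*6)) + ((-8 + 1470*(-854)) - 9463) = 1/(8*(-1779 - 3)) + ((-8 - 1255380) - 9463) = (⅛)/(-1782) + (-1255388 - 9463) = (⅛)*(-1/1782) - 1264851 = -1/14256 - 1264851 = -18031715857/14256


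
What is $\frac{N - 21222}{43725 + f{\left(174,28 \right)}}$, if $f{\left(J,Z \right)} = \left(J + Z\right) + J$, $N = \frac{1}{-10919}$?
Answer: $- \frac{231723019}{481538819} \approx -0.48121$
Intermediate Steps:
$N = - \frac{1}{10919} \approx -9.1583 \cdot 10^{-5}$
$f{\left(J,Z \right)} = Z + 2 J$
$\frac{N - 21222}{43725 + f{\left(174,28 \right)}} = \frac{- \frac{1}{10919} - 21222}{43725 + \left(28 + 2 \cdot 174\right)} = - \frac{231723019}{10919 \left(43725 + \left(28 + 348\right)\right)} = - \frac{231723019}{10919 \left(43725 + 376\right)} = - \frac{231723019}{10919 \cdot 44101} = \left(- \frac{231723019}{10919}\right) \frac{1}{44101} = - \frac{231723019}{481538819}$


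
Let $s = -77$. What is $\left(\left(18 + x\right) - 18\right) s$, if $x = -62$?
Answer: $4774$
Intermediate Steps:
$\left(\left(18 + x\right) - 18\right) s = \left(\left(18 - 62\right) - 18\right) \left(-77\right) = \left(-44 - 18\right) \left(-77\right) = \left(-62\right) \left(-77\right) = 4774$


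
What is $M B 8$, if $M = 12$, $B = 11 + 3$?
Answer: $1344$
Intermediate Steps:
$B = 14$
$M B 8 = 12 \cdot 14 \cdot 8 = 168 \cdot 8 = 1344$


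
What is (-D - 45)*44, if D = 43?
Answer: -3872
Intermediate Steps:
(-D - 45)*44 = (-1*43 - 45)*44 = (-43 - 45)*44 = -88*44 = -3872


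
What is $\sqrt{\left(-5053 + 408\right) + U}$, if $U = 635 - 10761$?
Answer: $i \sqrt{14771} \approx 121.54 i$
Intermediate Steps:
$U = -10126$
$\sqrt{\left(-5053 + 408\right) + U} = \sqrt{\left(-5053 + 408\right) - 10126} = \sqrt{-4645 - 10126} = \sqrt{-14771} = i \sqrt{14771}$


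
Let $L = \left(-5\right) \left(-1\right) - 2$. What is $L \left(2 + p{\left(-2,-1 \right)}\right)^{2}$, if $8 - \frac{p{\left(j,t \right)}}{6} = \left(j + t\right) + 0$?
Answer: $13872$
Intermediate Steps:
$p{\left(j,t \right)} = 48 - 6 j - 6 t$ ($p{\left(j,t \right)} = 48 - 6 \left(\left(j + t\right) + 0\right) = 48 - 6 \left(j + t\right) = 48 - \left(6 j + 6 t\right) = 48 - 6 j - 6 t$)
$L = 3$ ($L = 5 - 2 = 3$)
$L \left(2 + p{\left(-2,-1 \right)}\right)^{2} = 3 \left(2 - -66\right)^{2} = 3 \left(2 + \left(48 + 12 + 6\right)\right)^{2} = 3 \left(2 + 66\right)^{2} = 3 \cdot 68^{2} = 3 \cdot 4624 = 13872$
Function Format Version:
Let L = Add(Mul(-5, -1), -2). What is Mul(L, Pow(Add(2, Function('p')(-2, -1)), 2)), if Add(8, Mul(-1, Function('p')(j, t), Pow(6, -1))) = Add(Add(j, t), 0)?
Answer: 13872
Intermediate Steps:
Function('p')(j, t) = Add(48, Mul(-6, j), Mul(-6, t)) (Function('p')(j, t) = Add(48, Mul(-6, Add(Add(j, t), 0))) = Add(48, Mul(-6, Add(j, t))) = Add(48, Add(Mul(-6, j), Mul(-6, t))) = Add(48, Mul(-6, j), Mul(-6, t)))
L = 3 (L = Add(5, -2) = 3)
Mul(L, Pow(Add(2, Function('p')(-2, -1)), 2)) = Mul(3, Pow(Add(2, Add(48, Mul(-6, -2), Mul(-6, -1))), 2)) = Mul(3, Pow(Add(2, Add(48, 12, 6)), 2)) = Mul(3, Pow(Add(2, 66), 2)) = Mul(3, Pow(68, 2)) = Mul(3, 4624) = 13872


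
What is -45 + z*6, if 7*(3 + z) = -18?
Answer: -549/7 ≈ -78.429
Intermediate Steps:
z = -39/7 (z = -3 + (1/7)*(-18) = -3 - 18/7 = -39/7 ≈ -5.5714)
-45 + z*6 = -45 - 39/7*6 = -45 - 234/7 = -549/7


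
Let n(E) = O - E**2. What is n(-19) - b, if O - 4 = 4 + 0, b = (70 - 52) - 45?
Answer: -326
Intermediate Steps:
b = -27 (b = 18 - 45 = -27)
O = 8 (O = 4 + (4 + 0) = 4 + 4 = 8)
n(E) = 8 - E**2
n(-19) - b = (8 - 1*(-19)**2) - 1*(-27) = (8 - 1*361) + 27 = (8 - 361) + 27 = -353 + 27 = -326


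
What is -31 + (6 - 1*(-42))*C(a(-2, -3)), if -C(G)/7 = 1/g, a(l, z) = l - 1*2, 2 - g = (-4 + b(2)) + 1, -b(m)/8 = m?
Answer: -47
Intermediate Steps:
b(m) = -8*m
g = 21 (g = 2 - ((-4 - 8*2) + 1) = 2 - ((-4 - 16) + 1) = 2 - (-20 + 1) = 2 - 1*(-19) = 2 + 19 = 21)
a(l, z) = -2 + l (a(l, z) = l - 2 = -2 + l)
C(G) = -⅓ (C(G) = -7/21 = -7*1/21 = -⅓)
-31 + (6 - 1*(-42))*C(a(-2, -3)) = -31 + (6 - 1*(-42))*(-⅓) = -31 + (6 + 42)*(-⅓) = -31 + 48*(-⅓) = -31 - 16 = -47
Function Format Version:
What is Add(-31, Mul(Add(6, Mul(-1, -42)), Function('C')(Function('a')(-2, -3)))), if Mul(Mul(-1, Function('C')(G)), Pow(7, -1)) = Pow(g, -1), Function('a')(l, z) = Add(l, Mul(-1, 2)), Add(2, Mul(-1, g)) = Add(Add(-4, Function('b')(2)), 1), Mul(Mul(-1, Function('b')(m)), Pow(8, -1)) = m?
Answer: -47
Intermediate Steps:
Function('b')(m) = Mul(-8, m)
g = 21 (g = Add(2, Mul(-1, Add(Add(-4, Mul(-8, 2)), 1))) = Add(2, Mul(-1, Add(Add(-4, -16), 1))) = Add(2, Mul(-1, Add(-20, 1))) = Add(2, Mul(-1, -19)) = Add(2, 19) = 21)
Function('a')(l, z) = Add(-2, l) (Function('a')(l, z) = Add(l, -2) = Add(-2, l))
Function('C')(G) = Rational(-1, 3) (Function('C')(G) = Mul(-7, Pow(21, -1)) = Mul(-7, Rational(1, 21)) = Rational(-1, 3))
Add(-31, Mul(Add(6, Mul(-1, -42)), Function('C')(Function('a')(-2, -3)))) = Add(-31, Mul(Add(6, Mul(-1, -42)), Rational(-1, 3))) = Add(-31, Mul(Add(6, 42), Rational(-1, 3))) = Add(-31, Mul(48, Rational(-1, 3))) = Add(-31, -16) = -47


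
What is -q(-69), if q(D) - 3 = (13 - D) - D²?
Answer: 4676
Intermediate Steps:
q(D) = 16 - D - D² (q(D) = 3 + ((13 - D) - D²) = 3 + (13 - D - D²) = 16 - D - D²)
-q(-69) = -(16 - 1*(-69) - 1*(-69)²) = -(16 + 69 - 1*4761) = -(16 + 69 - 4761) = -1*(-4676) = 4676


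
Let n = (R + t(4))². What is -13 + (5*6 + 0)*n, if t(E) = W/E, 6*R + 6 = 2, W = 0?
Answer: ⅓ ≈ 0.33333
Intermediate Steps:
R = -⅔ (R = -1 + (⅙)*2 = -1 + ⅓ = -⅔ ≈ -0.66667)
t(E) = 0 (t(E) = 0/E = 0)
n = 4/9 (n = (-⅔ + 0)² = (-⅔)² = 4/9 ≈ 0.44444)
-13 + (5*6 + 0)*n = -13 + (5*6 + 0)*(4/9) = -13 + (30 + 0)*(4/9) = -13 + 30*(4/9) = -13 + 40/3 = ⅓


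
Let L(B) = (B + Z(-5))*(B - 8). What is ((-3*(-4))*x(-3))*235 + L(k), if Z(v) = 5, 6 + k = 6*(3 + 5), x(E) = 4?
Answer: 12878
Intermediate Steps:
k = 42 (k = -6 + 6*(3 + 5) = -6 + 6*8 = -6 + 48 = 42)
L(B) = (-8 + B)*(5 + B) (L(B) = (B + 5)*(B - 8) = (5 + B)*(-8 + B) = (-8 + B)*(5 + B))
((-3*(-4))*x(-3))*235 + L(k) = (-3*(-4)*4)*235 + (-40 + 42² - 3*42) = (12*4)*235 + (-40 + 1764 - 126) = 48*235 + 1598 = 11280 + 1598 = 12878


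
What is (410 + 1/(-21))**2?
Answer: 74114881/441 ≈ 1.6806e+5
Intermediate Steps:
(410 + 1/(-21))**2 = (410 - 1/21)**2 = (8609/21)**2 = 74114881/441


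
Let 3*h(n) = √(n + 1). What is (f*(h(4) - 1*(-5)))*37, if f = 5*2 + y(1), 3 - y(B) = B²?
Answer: 2220 + 148*√5 ≈ 2550.9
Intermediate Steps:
h(n) = √(1 + n)/3 (h(n) = √(n + 1)/3 = √(1 + n)/3)
y(B) = 3 - B²
f = 12 (f = 5*2 + (3 - 1*1²) = 10 + (3 - 1*1) = 10 + (3 - 1) = 10 + 2 = 12)
(f*(h(4) - 1*(-5)))*37 = (12*(√(1 + 4)/3 - 1*(-5)))*37 = (12*(√5/3 + 5))*37 = (12*(5 + √5/3))*37 = (60 + 4*√5)*37 = 2220 + 148*√5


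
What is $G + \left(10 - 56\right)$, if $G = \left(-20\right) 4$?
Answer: $-126$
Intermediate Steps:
$G = -80$
$G + \left(10 - 56\right) = -80 + \left(10 - 56\right) = -80 - 46 = -126$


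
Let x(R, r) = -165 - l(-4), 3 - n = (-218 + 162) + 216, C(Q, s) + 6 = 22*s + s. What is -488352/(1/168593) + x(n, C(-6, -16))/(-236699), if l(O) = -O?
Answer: -19488074559082295/236699 ≈ -8.2333e+10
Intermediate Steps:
C(Q, s) = -6 + 23*s (C(Q, s) = -6 + (22*s + s) = -6 + 23*s)
n = -157 (n = 3 - ((-218 + 162) + 216) = 3 - (-56 + 216) = 3 - 1*160 = 3 - 160 = -157)
x(R, r) = -169 (x(R, r) = -165 - (-1)*(-4) = -165 - 1*4 = -165 - 4 = -169)
-488352/(1/168593) + x(n, C(-6, -16))/(-236699) = -488352/(1/168593) - 169/(-236699) = -488352/1/168593 - 169*(-1/236699) = -488352*168593 + 169/236699 = -82332728736 + 169/236699 = -19488074559082295/236699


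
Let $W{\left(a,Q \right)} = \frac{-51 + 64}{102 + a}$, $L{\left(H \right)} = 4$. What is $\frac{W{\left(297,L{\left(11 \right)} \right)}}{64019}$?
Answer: $\frac{13}{25543581} \approx 5.0893 \cdot 10^{-7}$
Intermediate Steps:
$W{\left(a,Q \right)} = \frac{13}{102 + a}$
$\frac{W{\left(297,L{\left(11 \right)} \right)}}{64019} = \frac{13 \frac{1}{102 + 297}}{64019} = \frac{13}{399} \cdot \frac{1}{64019} = \frac{13}{25543581}$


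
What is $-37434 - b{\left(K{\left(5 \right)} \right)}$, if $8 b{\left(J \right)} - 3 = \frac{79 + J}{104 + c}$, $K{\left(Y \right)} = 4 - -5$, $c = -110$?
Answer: $- \frac{898381}{24} \approx -37433.0$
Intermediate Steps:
$K{\left(Y \right)} = 9$ ($K{\left(Y \right)} = 4 + 5 = 9$)
$b{\left(J \right)} = - \frac{61}{48} - \frac{J}{48}$ ($b{\left(J \right)} = \frac{3}{8} + \frac{\left(79 + J\right) \frac{1}{104 - 110}}{8} = \frac{3}{8} + \frac{\left(79 + J\right) \frac{1}{-6}}{8} = \frac{3}{8} + \frac{\left(79 + J\right) \left(- \frac{1}{6}\right)}{8} = \frac{3}{8} + \frac{- \frac{79}{6} - \frac{J}{6}}{8} = \frac{3}{8} - \left(\frac{79}{48} + \frac{J}{48}\right) = - \frac{61}{48} - \frac{J}{48}$)
$-37434 - b{\left(K{\left(5 \right)} \right)} = -37434 - \left(- \frac{61}{48} - \frac{3}{16}\right) = -37434 - - \frac{35}{24} = -37434 + \frac{35}{24} = - \frac{898381}{24}$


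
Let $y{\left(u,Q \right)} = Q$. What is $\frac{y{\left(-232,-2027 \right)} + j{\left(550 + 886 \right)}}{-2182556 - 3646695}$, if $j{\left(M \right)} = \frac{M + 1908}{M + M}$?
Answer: $\frac{727275}{2092701109} \approx 0.00034753$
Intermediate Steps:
$j{\left(M \right)} = \frac{1908 + M}{2 M}$
$\frac{y{\left(-232,-2027 \right)} + j{\left(550 + 886 \right)}}{-2182556 - 3646695} = \frac{-2027 + \frac{1908 + \left(550 + 886\right)}{2 \left(550 + 886\right)}}{-2182556 - 3646695} = \frac{-2027 + \frac{1908 + 1436}{2 \cdot 1436}}{-5829251} = \left(-2027 + \frac{1}{2} \cdot \frac{1}{1436} \cdot 3344\right) \left(- \frac{1}{5829251}\right) = \left(-2027 + \frac{418}{359}\right) \left(- \frac{1}{5829251}\right) = \left(- \frac{727275}{359}\right) \left(- \frac{1}{5829251}\right) = \frac{727275}{2092701109}$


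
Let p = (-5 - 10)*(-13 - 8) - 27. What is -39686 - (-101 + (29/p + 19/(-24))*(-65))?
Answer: -11413415/288 ≈ -39630.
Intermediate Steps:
p = 288 (p = -15*(-21) - 27 = 315 - 27 = 288)
-39686 - (-101 + (29/p + 19/(-24))*(-65)) = -39686 - (-101 + (29/288 + 19/(-24))*(-65)) = -39686 - (-101 + (29*(1/288) + 19*(-1/24))*(-65)) = -39686 - (-101 + (29/288 - 19/24)*(-65)) = -39686 - (-101 - 199/288*(-65)) = -39686 - (-101 + 12935/288) = -39686 - 1*(-16153/288) = -39686 + 16153/288 = -11413415/288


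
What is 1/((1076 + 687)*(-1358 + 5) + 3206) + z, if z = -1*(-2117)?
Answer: 5042975560/2382133 ≈ 2117.0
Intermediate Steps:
z = 2117
1/((1076 + 687)*(-1358 + 5) + 3206) + z = 1/((1076 + 687)*(-1358 + 5) + 3206) + 2117 = 1/(1763*(-1353) + 3206) + 2117 = 1/(-2385339 + 3206) + 2117 = 1/(-2382133) + 2117 = -1/2382133 + 2117 = 5042975560/2382133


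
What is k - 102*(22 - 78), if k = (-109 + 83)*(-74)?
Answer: 7636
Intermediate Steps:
k = 1924 (k = -26*(-74) = 1924)
k - 102*(22 - 78) = 1924 - 102*(22 - 78) = 1924 - 102*(-56) = 1924 + 5712 = 7636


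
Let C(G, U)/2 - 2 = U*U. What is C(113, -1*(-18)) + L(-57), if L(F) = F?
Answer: 595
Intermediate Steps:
C(G, U) = 4 + 2*U² (C(G, U) = 4 + 2*(U*U) = 4 + 2*U²)
C(113, -1*(-18)) + L(-57) = (4 + 2*(-1*(-18))²) - 57 = (4 + 2*18²) - 57 = (4 + 2*324) - 57 = (4 + 648) - 57 = 652 - 57 = 595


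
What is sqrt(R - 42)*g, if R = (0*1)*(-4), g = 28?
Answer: 28*I*sqrt(42) ≈ 181.46*I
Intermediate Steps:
R = 0 (R = 0*(-4) = 0)
sqrt(R - 42)*g = sqrt(0 - 42)*28 = sqrt(-42)*28 = (I*sqrt(42))*28 = 28*I*sqrt(42)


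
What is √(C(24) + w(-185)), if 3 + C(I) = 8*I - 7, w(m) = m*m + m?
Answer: √34222 ≈ 184.99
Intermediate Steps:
w(m) = m + m² (w(m) = m² + m = m + m²)
C(I) = -10 + 8*I (C(I) = -3 + (8*I - 7) = -3 + (-7 + 8*I) = -10 + 8*I)
√(C(24) + w(-185)) = √((-10 + 8*24) - 185*(1 - 185)) = √((-10 + 192) - 185*(-184)) = √(182 + 34040) = √34222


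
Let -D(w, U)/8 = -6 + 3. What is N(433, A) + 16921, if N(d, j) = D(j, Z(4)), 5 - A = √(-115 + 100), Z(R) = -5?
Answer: 16945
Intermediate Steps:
D(w, U) = 24 (D(w, U) = -8*(-6 + 3) = -8*(-3) = 24)
A = 5 - I*√15 (A = 5 - √(-115 + 100) = 5 - √(-15) = 5 - I*√15 ≈ 5.0 - 3.873*I)
N(d, j) = 24
N(433, A) + 16921 = 24 + 16921 = 16945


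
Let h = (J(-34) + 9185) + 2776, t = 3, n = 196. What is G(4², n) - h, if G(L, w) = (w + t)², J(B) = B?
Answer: 27674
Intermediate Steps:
G(L, w) = (3 + w)² (G(L, w) = (w + 3)² = (3 + w)²)
h = 11927 (h = (-34 + 9185) + 2776 = 9151 + 2776 = 11927)
G(4², n) - h = (3 + 196)² - 1*11927 = 199² - 11927 = 39601 - 11927 = 27674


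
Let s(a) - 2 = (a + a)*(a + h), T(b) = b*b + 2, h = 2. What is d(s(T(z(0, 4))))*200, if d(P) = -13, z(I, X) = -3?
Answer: -2600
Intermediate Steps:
T(b) = 2 + b² (T(b) = b² + 2 = 2 + b²)
s(a) = 2 + 2*a*(2 + a) (s(a) = 2 + (a + a)*(a + 2) = 2 + (2*a)*(2 + a) = 2 + 2*a*(2 + a))
d(s(T(z(0, 4))))*200 = -13*200 = -2600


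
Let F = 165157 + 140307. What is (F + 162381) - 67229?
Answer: 400616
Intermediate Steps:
F = 305464
(F + 162381) - 67229 = (305464 + 162381) - 67229 = 467845 - 67229 = 400616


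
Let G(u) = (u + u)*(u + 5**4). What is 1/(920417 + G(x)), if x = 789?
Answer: 1/3151709 ≈ 3.1729e-7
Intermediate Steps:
G(u) = 2*u*(625 + u) (G(u) = (2*u)*(u + 625) = (2*u)*(625 + u) = 2*u*(625 + u))
1/(920417 + G(x)) = 1/(920417 + 2*789*(625 + 789)) = 1/(920417 + 2*789*1414) = 1/(920417 + 2231292) = 1/3151709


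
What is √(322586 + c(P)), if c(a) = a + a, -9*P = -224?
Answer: √2903722/3 ≈ 568.01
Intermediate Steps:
P = 224/9 (P = -⅑*(-224) = 224/9 ≈ 24.889)
c(a) = 2*a
√(322586 + c(P)) = √(322586 + 2*(224/9)) = √(322586 + 448/9) = √(2903722/9) = √2903722/3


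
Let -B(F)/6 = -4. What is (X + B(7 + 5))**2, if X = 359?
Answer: 146689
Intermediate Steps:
B(F) = 24 (B(F) = -6*(-4) = 24)
(X + B(7 + 5))**2 = (359 + 24)**2 = 383**2 = 146689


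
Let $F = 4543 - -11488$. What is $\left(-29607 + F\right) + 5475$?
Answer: $-8101$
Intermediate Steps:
$F = 16031$ ($F = 4543 + 11488 = 16031$)
$\left(-29607 + F\right) + 5475 = \left(-29607 + 16031\right) + 5475 = -13576 + 5475 = -8101$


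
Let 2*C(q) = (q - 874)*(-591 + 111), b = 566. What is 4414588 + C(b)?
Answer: 4488508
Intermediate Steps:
C(q) = 209760 - 240*q (C(q) = ((q - 874)*(-591 + 111))/2 = ((-874 + q)*(-480))/2 = (419520 - 480*q)/2 = 209760 - 240*q)
4414588 + C(b) = 4414588 + (209760 - 240*566) = 4414588 + (209760 - 135840) = 4414588 + 73920 = 4488508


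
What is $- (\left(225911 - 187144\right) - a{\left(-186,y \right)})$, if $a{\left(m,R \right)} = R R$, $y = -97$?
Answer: $-29358$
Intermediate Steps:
$a{\left(m,R \right)} = R^{2}$
$- (\left(225911 - 187144\right) - a{\left(-186,y \right)}) = - (\left(225911 - 187144\right) - \left(-97\right)^{2}) = - (\left(225911 - 187144\right) - 9409) = - (38767 - 9409) = \left(-1\right) 29358 = -29358$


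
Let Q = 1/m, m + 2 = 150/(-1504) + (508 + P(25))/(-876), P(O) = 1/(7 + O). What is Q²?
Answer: 192868532224/1384926495241 ≈ 0.13926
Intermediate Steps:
m = -1176829/439168 (m = -2 + (150/(-1504) + (508 + 1/(7 + 25))/(-876)) = -2 + (150*(-1/1504) + (508 + 1/32)*(-1/876)) = -2 + (-75/752 + (508 + 1/32)*(-1/876)) = -2 + (-75/752 + (16257/32)*(-1/876)) = -2 + (-75/752 - 5419/9344) = -2 - 298493/439168 = -1176829/439168 ≈ -2.6797)
Q = -439168/1176829 (Q = 1/(-1176829/439168) = -439168/1176829 ≈ -0.37318)
Q² = (-439168/1176829)² = 192868532224/1384926495241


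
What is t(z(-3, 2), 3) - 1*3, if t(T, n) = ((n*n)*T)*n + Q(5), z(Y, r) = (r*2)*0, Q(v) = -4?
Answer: -7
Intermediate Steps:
z(Y, r) = 0 (z(Y, r) = (2*r)*0 = 0)
t(T, n) = -4 + T*n**3 (t(T, n) = ((n*n)*T)*n - 4 = (n**2*T)*n - 4 = (T*n**2)*n - 4 = T*n**3 - 4 = -4 + T*n**3)
t(z(-3, 2), 3) - 1*3 = (-4 + 0*3**3) - 1*3 = (-4 + 0*27) - 3 = (-4 + 0) - 3 = -4 - 3 = -7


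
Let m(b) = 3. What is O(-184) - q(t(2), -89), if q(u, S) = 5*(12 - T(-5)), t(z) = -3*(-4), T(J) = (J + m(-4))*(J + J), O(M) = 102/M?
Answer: 3629/92 ≈ 39.446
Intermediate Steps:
T(J) = 2*J*(3 + J) (T(J) = (J + 3)*(J + J) = (3 + J)*(2*J) = 2*J*(3 + J))
t(z) = 12
q(u, S) = -40 (q(u, S) = 5*(12 - 2*(-5)*(3 - 5)) = 5*(12 - 2*(-5)*(-2)) = 5*(12 - 1*20) = 5*(12 - 20) = 5*(-8) = -40)
O(-184) - q(t(2), -89) = 102/(-184) - 1*(-40) = 102*(-1/184) + 40 = -51/92 + 40 = 3629/92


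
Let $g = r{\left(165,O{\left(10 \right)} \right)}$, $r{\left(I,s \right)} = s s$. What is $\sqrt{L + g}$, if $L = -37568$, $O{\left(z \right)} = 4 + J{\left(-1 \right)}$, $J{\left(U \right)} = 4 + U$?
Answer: $i \sqrt{37519} \approx 193.7 i$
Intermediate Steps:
$O{\left(z \right)} = 7$ ($O{\left(z \right)} = 4 + \left(4 - 1\right) = 4 + 3 = 7$)
$r{\left(I,s \right)} = s^{2}$
$g = 49$ ($g = 7^{2} = 49$)
$\sqrt{L + g} = \sqrt{-37568 + 49} = \sqrt{-37519} = i \sqrt{37519}$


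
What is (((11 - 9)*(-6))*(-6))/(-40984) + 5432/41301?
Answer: 27456427/211585023 ≈ 0.12977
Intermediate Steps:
(((11 - 9)*(-6))*(-6))/(-40984) + 5432/41301 = ((2*(-6))*(-6))*(-1/40984) + 5432*(1/41301) = -12*(-6)*(-1/40984) + 5432/41301 = 72*(-1/40984) + 5432/41301 = -9/5123 + 5432/41301 = 27456427/211585023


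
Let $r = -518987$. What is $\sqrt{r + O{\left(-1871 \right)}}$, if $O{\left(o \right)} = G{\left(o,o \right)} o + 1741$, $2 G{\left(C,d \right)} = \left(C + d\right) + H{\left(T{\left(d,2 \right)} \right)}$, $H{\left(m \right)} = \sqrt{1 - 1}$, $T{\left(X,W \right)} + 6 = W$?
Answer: $\sqrt{2983395} \approx 1727.3$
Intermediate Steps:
$T{\left(X,W \right)} = -6 + W$
$H{\left(m \right)} = 0$ ($H{\left(m \right)} = \sqrt{0} = 0$)
$G{\left(C,d \right)} = \frac{C}{2} + \frac{d}{2}$ ($G{\left(C,d \right)} = \frac{\left(C + d\right) + 0}{2} = \frac{C + d}{2} = \frac{C}{2} + \frac{d}{2}$)
$O{\left(o \right)} = 1741 + o^{2}$ ($O{\left(o \right)} = \left(\frac{o}{2} + \frac{o}{2}\right) o + 1741 = o o + 1741 = o^{2} + 1741 = 1741 + o^{2}$)
$\sqrt{r + O{\left(-1871 \right)}} = \sqrt{-518987 + \left(1741 + \left(-1871\right)^{2}\right)} = \sqrt{-518987 + \left(1741 + 3500641\right)} = \sqrt{-518987 + 3502382} = \sqrt{2983395}$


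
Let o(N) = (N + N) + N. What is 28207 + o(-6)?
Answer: 28189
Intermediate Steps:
o(N) = 3*N (o(N) = 2*N + N = 3*N)
28207 + o(-6) = 28207 + 3*(-6) = 28207 - 18 = 28189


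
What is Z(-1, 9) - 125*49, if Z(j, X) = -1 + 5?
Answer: -6121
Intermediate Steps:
Z(j, X) = 4
Z(-1, 9) - 125*49 = 4 - 125*49 = 4 - 6125 = -6121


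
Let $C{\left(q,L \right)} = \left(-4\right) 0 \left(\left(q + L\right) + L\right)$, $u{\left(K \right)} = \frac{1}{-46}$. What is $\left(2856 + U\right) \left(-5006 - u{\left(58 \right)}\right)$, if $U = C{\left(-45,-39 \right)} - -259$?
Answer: $- \frac{717306625}{46} \approx -1.5594 \cdot 10^{7}$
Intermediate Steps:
$u{\left(K \right)} = - \frac{1}{46}$
$C{\left(q,L \right)} = 0$ ($C{\left(q,L \right)} = 0 \left(\left(L + q\right) + L\right) = 0 \left(q + 2 L\right) = 0$)
$U = 259$ ($U = 0 - -259 = 0 + 259 = 259$)
$\left(2856 + U\right) \left(-5006 - u{\left(58 \right)}\right) = \left(2856 + 259\right) \left(-5006 - - \frac{1}{46}\right) = 3115 \left(-5006 + \frac{1}{46}\right) = 3115 \left(- \frac{230275}{46}\right) = - \frac{717306625}{46}$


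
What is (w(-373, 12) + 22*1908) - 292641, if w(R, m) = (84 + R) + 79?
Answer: -250875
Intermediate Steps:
w(R, m) = 163 + R
(w(-373, 12) + 22*1908) - 292641 = ((163 - 373) + 22*1908) - 292641 = (-210 + 41976) - 292641 = 41766 - 292641 = -250875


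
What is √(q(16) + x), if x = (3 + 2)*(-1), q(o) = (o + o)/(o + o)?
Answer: 2*I ≈ 2.0*I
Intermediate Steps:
q(o) = 1 (q(o) = (2*o)/((2*o)) = (2*o)*(1/(2*o)) = 1)
x = -5 (x = 5*(-1) = -5)
√(q(16) + x) = √(1 - 5) = √(-4) = 2*I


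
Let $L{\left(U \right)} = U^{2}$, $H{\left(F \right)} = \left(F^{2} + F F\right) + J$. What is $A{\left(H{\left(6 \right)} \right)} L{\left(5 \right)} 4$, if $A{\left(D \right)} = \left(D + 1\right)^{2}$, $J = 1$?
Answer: $547600$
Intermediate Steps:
$H{\left(F \right)} = 1 + 2 F^{2}$ ($H{\left(F \right)} = \left(F^{2} + F F\right) + 1 = \left(F^{2} + F^{2}\right) + 1 = 2 F^{2} + 1 = 1 + 2 F^{2}$)
$A{\left(D \right)} = \left(1 + D\right)^{2}$
$A{\left(H{\left(6 \right)} \right)} L{\left(5 \right)} 4 = \left(1 + \left(1 + 2 \cdot 6^{2}\right)\right)^{2} \cdot 5^{2} \cdot 4 = \left(1 + \left(1 + 2 \cdot 36\right)\right)^{2} \cdot 25 \cdot 4 = \left(1 + \left(1 + 72\right)\right)^{2} \cdot 25 \cdot 4 = \left(1 + 73\right)^{2} \cdot 25 \cdot 4 = 74^{2} \cdot 25 \cdot 4 = 5476 \cdot 25 \cdot 4 = 136900 \cdot 4 = 547600$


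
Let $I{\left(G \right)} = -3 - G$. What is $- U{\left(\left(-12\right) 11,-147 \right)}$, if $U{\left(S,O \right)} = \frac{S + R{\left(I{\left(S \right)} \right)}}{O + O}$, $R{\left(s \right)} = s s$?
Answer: $\frac{5503}{98} \approx 56.153$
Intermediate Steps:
$R{\left(s \right)} = s^{2}$
$U{\left(S,O \right)} = \frac{S + \left(-3 - S\right)^{2}}{2 O}$ ($U{\left(S,O \right)} = \frac{S + \left(-3 - S\right)^{2}}{O + O} = \frac{S + \left(-3 - S\right)^{2}}{2 O}$)
$- U{\left(\left(-12\right) 11,-147 \right)} = - \frac{\left(-12\right) 11 + \left(3 - 132\right)^{2}}{2 \left(-147\right)} = - \frac{\left(-1\right) \left(-132 + \left(3 - 132\right)^{2}\right)}{2 \cdot 147} = - \frac{\left(-1\right) \left(-132 + \left(-129\right)^{2}\right)}{2 \cdot 147} = - \frac{\left(-1\right) \left(-132 + 16641\right)}{2 \cdot 147} = - \frac{\left(-1\right) 16509}{2 \cdot 147} = \left(-1\right) \left(- \frac{5503}{98}\right) = \frac{5503}{98}$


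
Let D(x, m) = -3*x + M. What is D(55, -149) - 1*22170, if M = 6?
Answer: -22329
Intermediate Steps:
D(x, m) = 6 - 3*x (D(x, m) = -3*x + 6 = 6 - 3*x)
D(55, -149) - 1*22170 = (6 - 3*55) - 1*22170 = (6 - 165) - 22170 = -159 - 22170 = -22329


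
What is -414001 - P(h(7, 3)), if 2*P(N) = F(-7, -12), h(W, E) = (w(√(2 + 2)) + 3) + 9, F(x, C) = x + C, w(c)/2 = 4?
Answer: -827983/2 ≈ -4.1399e+5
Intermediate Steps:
w(c) = 8 (w(c) = 2*4 = 8)
F(x, C) = C + x
h(W, E) = 20 (h(W, E) = (8 + 3) + 9 = 11 + 9 = 20)
P(N) = -19/2 (P(N) = (-12 - 7)/2 = (½)*(-19) = -19/2)
-414001 - P(h(7, 3)) = -414001 - 1*(-19/2) = -414001 + 19/2 = -827983/2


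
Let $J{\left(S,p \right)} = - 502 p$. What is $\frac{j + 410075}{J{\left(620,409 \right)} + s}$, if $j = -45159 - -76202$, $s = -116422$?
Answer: $- \frac{220559}{160870} \approx -1.371$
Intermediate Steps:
$j = 31043$ ($j = -45159 + 76202 = 31043$)
$\frac{j + 410075}{J{\left(620,409 \right)} + s} = \frac{31043 + 410075}{\left(-502\right) 409 - 116422} = \frac{441118}{-205318 - 116422} = \frac{441118}{-321740} = 441118 \left(- \frac{1}{321740}\right) = - \frac{220559}{160870}$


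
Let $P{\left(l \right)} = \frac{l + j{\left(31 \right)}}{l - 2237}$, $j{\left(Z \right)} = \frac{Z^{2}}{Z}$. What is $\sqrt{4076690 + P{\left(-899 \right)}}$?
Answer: $\frac{\sqrt{3196125177}}{28} \approx 2019.1$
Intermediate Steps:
$j{\left(Z \right)} = Z$
$P{\left(l \right)} = \frac{31 + l}{-2237 + l}$ ($P{\left(l \right)} = \frac{l + 31}{l - 2237} = \frac{31 + l}{-2237 + l}$)
$\sqrt{4076690 + P{\left(-899 \right)}} = \sqrt{4076690 + \frac{31 - 899}{-2237 - 899}} = \sqrt{4076690 + \frac{1}{-3136} \left(-868\right)} = \sqrt{4076690 - - \frac{31}{112}} = \sqrt{4076690 + \frac{31}{112}} = \sqrt{\frac{456589311}{112}} = \frac{\sqrt{3196125177}}{28}$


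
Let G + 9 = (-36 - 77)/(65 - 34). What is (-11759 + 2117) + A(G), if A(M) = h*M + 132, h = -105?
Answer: -253650/31 ≈ -8182.3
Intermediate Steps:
G = -392/31 (G = -9 + (-36 - 77)/(65 - 34) = -9 - 113/31 = -392/31 ≈ -12.645)
A(M) = 132 - 105*M (A(M) = -105*M + 132 = 132 - 105*M)
(-11759 + 2117) + A(G) = (-11759 + 2117) + (132 - 105*(-392/31)) = -9642 + (132 + 41160/31) = -9642 + 45252/31 = -253650/31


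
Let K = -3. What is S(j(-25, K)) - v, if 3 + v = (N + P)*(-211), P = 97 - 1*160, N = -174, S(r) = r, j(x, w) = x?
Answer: -50029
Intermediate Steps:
P = -63 (P = 97 - 160 = -63)
v = 50004 (v = -3 + (-174 - 63)*(-211) = -3 - 237*(-211) = -3 + 50007 = 50004)
S(j(-25, K)) - v = -25 - 1*50004 = -25 - 50004 = -50029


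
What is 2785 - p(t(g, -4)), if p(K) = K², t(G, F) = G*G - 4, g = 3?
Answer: 2760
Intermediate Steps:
t(G, F) = -4 + G² (t(G, F) = G² - 4 = -4 + G²)
2785 - p(t(g, -4)) = 2785 - (-4 + 3²)² = 2785 - (-4 + 9)² = 2785 - 1*5² = 2785 - 1*25 = 2785 - 25 = 2760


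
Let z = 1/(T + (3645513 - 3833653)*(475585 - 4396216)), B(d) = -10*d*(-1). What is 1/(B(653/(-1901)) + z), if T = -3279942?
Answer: -1402223673392598/4816686263677039 ≈ -0.29112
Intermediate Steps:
B(d) = 10*d
z = 1/737624236398 (z = 1/(-3279942 + (3645513 - 3833653)*(475585 - 4396216)) = 1/(-3279942 - 188140*(-3920631)) = 1/(-3279942 + 737627516340) = 1/737624236398 ≈ 1.3557e-12)
1/(B(653/(-1901)) + z) = 1/(10*(653/(-1901)) + 1/737624236398) = 1/(10*(653*(-1/1901)) + 1/737624236398) = 1/(10*(-653/1901) + 1/737624236398) = 1/(-6530/1901 + 1/737624236398) = 1/(-4816686263677039/1402223673392598) = -1402223673392598/4816686263677039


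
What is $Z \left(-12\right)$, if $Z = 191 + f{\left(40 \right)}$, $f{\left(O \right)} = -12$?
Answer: $-2148$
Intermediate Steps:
$Z = 179$ ($Z = 191 - 12 = 179$)
$Z \left(-12\right) = 179 \left(-12\right) = -2148$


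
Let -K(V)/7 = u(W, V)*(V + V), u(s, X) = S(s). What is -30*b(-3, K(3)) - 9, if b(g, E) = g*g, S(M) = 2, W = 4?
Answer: -279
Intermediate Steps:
u(s, X) = 2
K(V) = -28*V (K(V) = -14*(V + V) = -14*2*V = -28*V)
b(g, E) = g²
-30*b(-3, K(3)) - 9 = -30*(-3)² - 9 = -30*9 - 9 = -270 - 9 = -279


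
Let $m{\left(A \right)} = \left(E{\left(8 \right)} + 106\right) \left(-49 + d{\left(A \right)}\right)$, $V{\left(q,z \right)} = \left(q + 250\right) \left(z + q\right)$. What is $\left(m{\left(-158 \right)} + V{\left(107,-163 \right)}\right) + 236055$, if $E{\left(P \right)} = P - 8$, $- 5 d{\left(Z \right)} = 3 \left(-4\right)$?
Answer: $\frac{1055617}{5} \approx 2.1112 \cdot 10^{5}$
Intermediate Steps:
$d{\left(Z \right)} = \frac{12}{5}$ ($d{\left(Z \right)} = - \frac{3 \left(-4\right)}{5} = \left(- \frac{1}{5}\right) \left(-12\right) = \frac{12}{5}$)
$V{\left(q,z \right)} = \left(250 + q\right) \left(q + z\right)$
$E{\left(P \right)} = -8 + P$
$m{\left(A \right)} = - \frac{24698}{5}$ ($m{\left(A \right)} = \left(\left(-8 + 8\right) + 106\right) \left(-49 + \frac{12}{5}\right) = \left(0 + 106\right) \left(- \frac{233}{5}\right) = 106 \left(- \frac{233}{5}\right) = - \frac{24698}{5}$)
$\left(m{\left(-158 \right)} + V{\left(107,-163 \right)}\right) + 236055 = \left(- \frac{24698}{5} + \left(107^{2} + 250 \cdot 107 + 250 \left(-163\right) + 107 \left(-163\right)\right)\right) + 236055 = \left(- \frac{24698}{5} + \left(11449 + 26750 - 40750 - 17441\right)\right) + 236055 = \left(- \frac{24698}{5} - 19992\right) + 236055 = - \frac{124658}{5} + 236055 = \frac{1055617}{5}$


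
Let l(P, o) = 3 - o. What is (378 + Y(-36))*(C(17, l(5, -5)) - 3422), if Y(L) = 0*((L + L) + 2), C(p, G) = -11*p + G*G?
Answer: -1340010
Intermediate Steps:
C(p, G) = G**2 - 11*p (C(p, G) = -11*p + G**2 = G**2 - 11*p)
Y(L) = 0 (Y(L) = 0*(2*L + 2) = 0*(2 + 2*L) = 0)
(378 + Y(-36))*(C(17, l(5, -5)) - 3422) = (378 + 0)*(((3 - 1*(-5))**2 - 11*17) - 3422) = 378*(((3 + 5)**2 - 187) - 3422) = 378*((8**2 - 187) - 3422) = 378*((64 - 187) - 3422) = 378*(-123 - 3422) = 378*(-3545) = -1340010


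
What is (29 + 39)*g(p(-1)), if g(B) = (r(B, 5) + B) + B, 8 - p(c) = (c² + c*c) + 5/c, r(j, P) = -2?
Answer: 1360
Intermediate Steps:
p(c) = 8 - 5/c - 2*c² (p(c) = 8 - ((c² + c*c) + 5/c) = 8 - ((c² + c²) + 5/c) = 8 - (2*c² + 5/c) = 8 + (-5/c - 2*c²) = 8 - 5/c - 2*c²)
g(B) = -2 + 2*B (g(B) = (-2 + B) + B = -2 + 2*B)
(29 + 39)*g(p(-1)) = (29 + 39)*(-2 + 2*(8 - 5/(-1) - 2*(-1)²)) = 68*(-2 + 2*(8 - 5*(-1) - 2*1)) = 68*(-2 + 2*(8 + 5 - 2)) = 68*(-2 + 2*11) = 68*(-2 + 22) = 68*20 = 1360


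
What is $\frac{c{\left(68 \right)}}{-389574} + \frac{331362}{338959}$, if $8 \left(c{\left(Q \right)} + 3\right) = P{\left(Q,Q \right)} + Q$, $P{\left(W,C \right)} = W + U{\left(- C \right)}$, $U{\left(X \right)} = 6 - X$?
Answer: $\frac{172109518655}{176066151288} \approx 0.97753$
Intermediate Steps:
$P{\left(W,C \right)} = 6 + C + W$ ($P{\left(W,C \right)} = W - \left(-6 - C\right) = W + \left(6 + C\right) = 6 + C + W$)
$c{\left(Q \right)} = - \frac{9}{4} + \frac{3 Q}{8}$ ($c{\left(Q \right)} = -3 + \frac{\left(6 + Q + Q\right) + Q}{8} = -3 + \frac{\left(6 + 2 Q\right) + Q}{8} = -3 + \frac{6 + 3 Q}{8} = -3 + \left(\frac{3}{4} + \frac{3 Q}{8}\right) = - \frac{9}{4} + \frac{3 Q}{8}$)
$\frac{c{\left(68 \right)}}{-389574} + \frac{331362}{338959} = \frac{- \frac{9}{4} + \frac{3}{8} \cdot 68}{-389574} + \frac{331362}{338959} = \left(- \frac{9}{4} + \frac{51}{2}\right) \left(- \frac{1}{389574}\right) + 331362 \cdot \frac{1}{338959} = \frac{93}{4} \left(- \frac{1}{389574}\right) + \frac{331362}{338959} = - \frac{31}{519432} + \frac{331362}{338959} = \frac{172109518655}{176066151288}$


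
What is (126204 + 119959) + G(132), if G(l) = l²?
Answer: 263587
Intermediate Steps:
(126204 + 119959) + G(132) = (126204 + 119959) + 132² = 246163 + 17424 = 263587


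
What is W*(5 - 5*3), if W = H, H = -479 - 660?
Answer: 11390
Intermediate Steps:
H = -1139
W = -1139
W*(5 - 5*3) = -1139*(5 - 5*3) = -1139*(5 - 15) = -1139*(-10) = 11390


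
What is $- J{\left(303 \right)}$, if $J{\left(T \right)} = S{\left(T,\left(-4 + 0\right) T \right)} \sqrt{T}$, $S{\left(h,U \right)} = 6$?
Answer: $- 6 \sqrt{303} \approx -104.44$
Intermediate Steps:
$J{\left(T \right)} = 6 \sqrt{T}$
$- J{\left(303 \right)} = - 6 \sqrt{303}$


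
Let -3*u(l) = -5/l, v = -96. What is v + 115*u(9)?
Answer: -2017/27 ≈ -74.704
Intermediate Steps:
u(l) = 5/(3*l) (u(l) = -(-5)/(3*l) = 5/(3*l))
v + 115*u(9) = -96 + 115*((5/3)/9) = -96 + 115*((5/3)*(⅑)) = -96 + 115*(5/27) = -96 + 575/27 = -2017/27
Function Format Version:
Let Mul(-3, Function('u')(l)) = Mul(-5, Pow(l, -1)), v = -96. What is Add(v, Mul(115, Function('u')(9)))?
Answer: Rational(-2017, 27) ≈ -74.704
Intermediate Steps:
Function('u')(l) = Mul(Rational(5, 3), Pow(l, -1)) (Function('u')(l) = Mul(Rational(-1, 3), Mul(-5, Pow(l, -1))) = Mul(Rational(5, 3), Pow(l, -1)))
Add(v, Mul(115, Function('u')(9))) = Add(-96, Mul(115, Mul(Rational(5, 3), Pow(9, -1)))) = Add(-96, Mul(115, Mul(Rational(5, 3), Rational(1, 9)))) = Add(-96, Mul(115, Rational(5, 27))) = Add(-96, Rational(575, 27)) = Rational(-2017, 27)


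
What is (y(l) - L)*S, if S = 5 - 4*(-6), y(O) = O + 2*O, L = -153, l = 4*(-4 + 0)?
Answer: 3045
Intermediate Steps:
l = -16 (l = 4*(-4) = -16)
y(O) = 3*O
S = 29 (S = 5 + 24 = 29)
(y(l) - L)*S = (3*(-16) - 1*(-153))*29 = (-48 + 153)*29 = 105*29 = 3045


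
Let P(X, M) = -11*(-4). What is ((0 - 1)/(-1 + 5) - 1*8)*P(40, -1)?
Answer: -363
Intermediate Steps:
P(X, M) = 44
((0 - 1)/(-1 + 5) - 1*8)*P(40, -1) = ((0 - 1)/(-1 + 5) - 1*8)*44 = (-1/4 - 8)*44 = -33/4*44 = -363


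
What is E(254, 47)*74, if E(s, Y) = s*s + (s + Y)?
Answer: 4796458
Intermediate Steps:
E(s, Y) = Y + s + s² (E(s, Y) = s² + (Y + s) = Y + s + s²)
E(254, 47)*74 = (47 + 254 + 254²)*74 = (47 + 254 + 64516)*74 = 64817*74 = 4796458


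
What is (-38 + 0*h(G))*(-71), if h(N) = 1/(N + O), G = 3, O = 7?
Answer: 2698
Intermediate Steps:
h(N) = 1/(7 + N) (h(N) = 1/(N + 7) = 1/(7 + N))
(-38 + 0*h(G))*(-71) = (-38 + 0/(7 + 3))*(-71) = (-38 + 0/10)*(-71) = (-38 + 0*(⅒))*(-71) = (-38 + 0)*(-71) = -38*(-71) = 2698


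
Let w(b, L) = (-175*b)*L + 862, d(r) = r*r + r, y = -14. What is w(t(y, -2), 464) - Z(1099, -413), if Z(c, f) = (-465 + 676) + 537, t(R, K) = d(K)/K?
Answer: 81314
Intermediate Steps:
d(r) = r + r**2 (d(r) = r**2 + r = r + r**2)
t(R, K) = 1 + K (t(R, K) = (K*(1 + K))/K = 1 + K)
Z(c, f) = 748 (Z(c, f) = 211 + 537 = 748)
w(b, L) = 862 - 175*L*b (w(b, L) = -175*L*b + 862 = 862 - 175*L*b)
w(t(y, -2), 464) - Z(1099, -413) = (862 - 175*464*(1 - 2)) - 1*748 = (862 - 175*464*(-1)) - 748 = (862 + 81200) - 748 = 82062 - 748 = 81314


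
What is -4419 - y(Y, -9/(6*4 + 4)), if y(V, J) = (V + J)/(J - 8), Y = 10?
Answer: -1029356/233 ≈ -4417.8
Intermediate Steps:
y(V, J) = (J + V)/(-8 + J)
-4419 - y(Y, -9/(6*4 + 4)) = -4419 - (-9/(6*4 + 4) + 10)/(-8 - 9/(6*4 + 4)) = -4419 - (-9/(24 + 4) + 10)/(-8 - 9/(24 + 4)) = -4419 - (-9/28 + 10)/(-8 - 9/28) = -4419 - 271/((-233/28)*28) = -4419 - (-28)*271/(233*28) = -4419 - 1*(-271/233) = -4419 + 271/233 = -1029356/233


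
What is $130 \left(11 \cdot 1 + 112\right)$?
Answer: $15990$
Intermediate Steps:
$130 \left(11 \cdot 1 + 112\right) = 130 \left(11 + 112\right) = 130 \cdot 123 = 15990$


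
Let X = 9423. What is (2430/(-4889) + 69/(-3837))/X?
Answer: -3220417/58922311113 ≈ -5.4655e-5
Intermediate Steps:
(2430/(-4889) + 69/(-3837))/X = (2430/(-4889) + 69/(-3837))/9423 = (2430*(-1/4889) + 69*(-1/3837))*(1/9423) = (-2430/4889 - 23/1279)*(1/9423) = -3220417/6253031*1/9423 = -3220417/58922311113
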